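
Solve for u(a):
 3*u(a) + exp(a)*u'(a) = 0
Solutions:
 u(a) = C1*exp(3*exp(-a))


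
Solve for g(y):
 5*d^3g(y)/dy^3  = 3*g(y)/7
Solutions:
 g(y) = C3*exp(3^(1/3)*35^(2/3)*y/35) + (C1*sin(3^(5/6)*35^(2/3)*y/70) + C2*cos(3^(5/6)*35^(2/3)*y/70))*exp(-3^(1/3)*35^(2/3)*y/70)


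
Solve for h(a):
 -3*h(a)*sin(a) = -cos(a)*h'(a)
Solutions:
 h(a) = C1/cos(a)^3


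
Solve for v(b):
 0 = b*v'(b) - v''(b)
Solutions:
 v(b) = C1 + C2*erfi(sqrt(2)*b/2)


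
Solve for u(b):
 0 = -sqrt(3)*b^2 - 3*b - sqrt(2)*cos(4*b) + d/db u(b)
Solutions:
 u(b) = C1 + sqrt(3)*b^3/3 + 3*b^2/2 + sqrt(2)*sin(4*b)/4


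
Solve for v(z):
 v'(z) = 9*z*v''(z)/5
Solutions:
 v(z) = C1 + C2*z^(14/9)


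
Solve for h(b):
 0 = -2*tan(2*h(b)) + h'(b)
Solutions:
 h(b) = -asin(C1*exp(4*b))/2 + pi/2
 h(b) = asin(C1*exp(4*b))/2


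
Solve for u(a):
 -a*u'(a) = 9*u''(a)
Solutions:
 u(a) = C1 + C2*erf(sqrt(2)*a/6)


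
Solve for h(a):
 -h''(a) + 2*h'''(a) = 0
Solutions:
 h(a) = C1 + C2*a + C3*exp(a/2)


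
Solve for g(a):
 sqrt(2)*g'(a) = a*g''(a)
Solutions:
 g(a) = C1 + C2*a^(1 + sqrt(2))


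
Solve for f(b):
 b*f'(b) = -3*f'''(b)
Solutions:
 f(b) = C1 + Integral(C2*airyai(-3^(2/3)*b/3) + C3*airybi(-3^(2/3)*b/3), b)


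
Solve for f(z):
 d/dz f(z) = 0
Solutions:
 f(z) = C1


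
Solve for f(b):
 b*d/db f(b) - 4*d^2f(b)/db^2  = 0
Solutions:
 f(b) = C1 + C2*erfi(sqrt(2)*b/4)


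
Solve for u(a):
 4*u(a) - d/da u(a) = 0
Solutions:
 u(a) = C1*exp(4*a)


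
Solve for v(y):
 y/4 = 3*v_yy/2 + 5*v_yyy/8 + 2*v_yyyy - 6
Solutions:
 v(y) = C1 + C2*y + y^3/36 + 283*y^2/144 + (C3*sin(sqrt(743)*y/32) + C4*cos(sqrt(743)*y/32))*exp(-5*y/32)


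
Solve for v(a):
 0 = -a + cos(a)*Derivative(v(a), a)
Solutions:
 v(a) = C1 + Integral(a/cos(a), a)


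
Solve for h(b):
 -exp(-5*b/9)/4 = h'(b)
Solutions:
 h(b) = C1 + 9*exp(-5*b/9)/20


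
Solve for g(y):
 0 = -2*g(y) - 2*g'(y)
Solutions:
 g(y) = C1*exp(-y)


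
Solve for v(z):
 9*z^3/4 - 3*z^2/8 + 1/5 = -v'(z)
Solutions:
 v(z) = C1 - 9*z^4/16 + z^3/8 - z/5


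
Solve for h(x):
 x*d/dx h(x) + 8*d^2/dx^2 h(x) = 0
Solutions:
 h(x) = C1 + C2*erf(x/4)


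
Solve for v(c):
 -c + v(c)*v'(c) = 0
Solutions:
 v(c) = -sqrt(C1 + c^2)
 v(c) = sqrt(C1 + c^2)


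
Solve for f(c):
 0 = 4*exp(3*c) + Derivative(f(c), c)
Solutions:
 f(c) = C1 - 4*exp(3*c)/3


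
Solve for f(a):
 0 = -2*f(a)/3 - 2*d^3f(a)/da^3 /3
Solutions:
 f(a) = C3*exp(-a) + (C1*sin(sqrt(3)*a/2) + C2*cos(sqrt(3)*a/2))*exp(a/2)


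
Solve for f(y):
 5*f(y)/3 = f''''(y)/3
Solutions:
 f(y) = C1*exp(-5^(1/4)*y) + C2*exp(5^(1/4)*y) + C3*sin(5^(1/4)*y) + C4*cos(5^(1/4)*y)


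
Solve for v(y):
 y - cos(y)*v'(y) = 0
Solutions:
 v(y) = C1 + Integral(y/cos(y), y)


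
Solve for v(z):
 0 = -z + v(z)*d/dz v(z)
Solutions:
 v(z) = -sqrt(C1 + z^2)
 v(z) = sqrt(C1 + z^2)


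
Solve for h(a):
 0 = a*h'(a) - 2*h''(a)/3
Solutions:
 h(a) = C1 + C2*erfi(sqrt(3)*a/2)


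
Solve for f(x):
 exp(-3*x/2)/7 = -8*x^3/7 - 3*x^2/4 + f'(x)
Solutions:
 f(x) = C1 + 2*x^4/7 + x^3/4 - 2*exp(-3*x/2)/21


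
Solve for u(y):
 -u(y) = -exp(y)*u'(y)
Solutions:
 u(y) = C1*exp(-exp(-y))


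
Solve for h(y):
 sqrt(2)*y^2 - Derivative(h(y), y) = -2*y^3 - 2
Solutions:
 h(y) = C1 + y^4/2 + sqrt(2)*y^3/3 + 2*y


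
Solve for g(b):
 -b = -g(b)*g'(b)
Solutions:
 g(b) = -sqrt(C1 + b^2)
 g(b) = sqrt(C1 + b^2)


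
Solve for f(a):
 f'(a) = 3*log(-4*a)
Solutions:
 f(a) = C1 + 3*a*log(-a) + 3*a*(-1 + 2*log(2))


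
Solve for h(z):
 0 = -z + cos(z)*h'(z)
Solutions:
 h(z) = C1 + Integral(z/cos(z), z)


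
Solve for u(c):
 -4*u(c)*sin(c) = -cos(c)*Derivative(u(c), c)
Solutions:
 u(c) = C1/cos(c)^4


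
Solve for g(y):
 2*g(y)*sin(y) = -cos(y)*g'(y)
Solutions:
 g(y) = C1*cos(y)^2


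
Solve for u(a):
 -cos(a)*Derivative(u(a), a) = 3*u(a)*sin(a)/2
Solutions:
 u(a) = C1*cos(a)^(3/2)


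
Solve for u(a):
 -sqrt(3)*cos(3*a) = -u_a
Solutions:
 u(a) = C1 + sqrt(3)*sin(3*a)/3


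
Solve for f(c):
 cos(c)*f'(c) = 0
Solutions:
 f(c) = C1


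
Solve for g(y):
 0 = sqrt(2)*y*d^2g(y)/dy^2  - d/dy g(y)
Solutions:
 g(y) = C1 + C2*y^(sqrt(2)/2 + 1)


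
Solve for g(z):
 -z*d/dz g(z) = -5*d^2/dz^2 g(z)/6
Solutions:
 g(z) = C1 + C2*erfi(sqrt(15)*z/5)


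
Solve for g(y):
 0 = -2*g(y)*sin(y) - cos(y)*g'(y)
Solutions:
 g(y) = C1*cos(y)^2


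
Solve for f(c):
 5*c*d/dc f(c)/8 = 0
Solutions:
 f(c) = C1


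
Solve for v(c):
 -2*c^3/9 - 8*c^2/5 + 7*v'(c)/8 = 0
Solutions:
 v(c) = C1 + 4*c^4/63 + 64*c^3/105


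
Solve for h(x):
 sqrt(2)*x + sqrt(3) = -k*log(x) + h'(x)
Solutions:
 h(x) = C1 + k*x*log(x) - k*x + sqrt(2)*x^2/2 + sqrt(3)*x


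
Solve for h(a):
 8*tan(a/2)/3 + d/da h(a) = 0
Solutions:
 h(a) = C1 + 16*log(cos(a/2))/3


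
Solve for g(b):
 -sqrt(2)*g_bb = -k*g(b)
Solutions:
 g(b) = C1*exp(-2^(3/4)*b*sqrt(k)/2) + C2*exp(2^(3/4)*b*sqrt(k)/2)


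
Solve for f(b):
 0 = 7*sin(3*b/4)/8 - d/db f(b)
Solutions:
 f(b) = C1 - 7*cos(3*b/4)/6


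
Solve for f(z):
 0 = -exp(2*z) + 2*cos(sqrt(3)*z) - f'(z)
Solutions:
 f(z) = C1 - exp(2*z)/2 + 2*sqrt(3)*sin(sqrt(3)*z)/3


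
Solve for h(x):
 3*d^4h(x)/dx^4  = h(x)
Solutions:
 h(x) = C1*exp(-3^(3/4)*x/3) + C2*exp(3^(3/4)*x/3) + C3*sin(3^(3/4)*x/3) + C4*cos(3^(3/4)*x/3)


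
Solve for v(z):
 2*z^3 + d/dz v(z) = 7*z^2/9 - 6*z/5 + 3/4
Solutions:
 v(z) = C1 - z^4/2 + 7*z^3/27 - 3*z^2/5 + 3*z/4


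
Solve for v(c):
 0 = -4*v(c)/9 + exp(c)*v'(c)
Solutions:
 v(c) = C1*exp(-4*exp(-c)/9)


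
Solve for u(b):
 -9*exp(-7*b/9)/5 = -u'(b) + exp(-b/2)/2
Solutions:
 u(b) = C1 - 1/sqrt(exp(b)) - 81*exp(-7*b/9)/35


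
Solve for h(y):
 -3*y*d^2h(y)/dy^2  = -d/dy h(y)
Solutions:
 h(y) = C1 + C2*y^(4/3)


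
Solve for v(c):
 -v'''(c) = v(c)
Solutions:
 v(c) = C3*exp(-c) + (C1*sin(sqrt(3)*c/2) + C2*cos(sqrt(3)*c/2))*exp(c/2)


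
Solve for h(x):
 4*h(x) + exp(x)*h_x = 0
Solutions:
 h(x) = C1*exp(4*exp(-x))


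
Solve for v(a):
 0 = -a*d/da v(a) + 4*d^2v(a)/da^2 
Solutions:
 v(a) = C1 + C2*erfi(sqrt(2)*a/4)


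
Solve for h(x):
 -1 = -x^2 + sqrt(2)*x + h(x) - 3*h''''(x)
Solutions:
 h(x) = C1*exp(-3^(3/4)*x/3) + C2*exp(3^(3/4)*x/3) + C3*sin(3^(3/4)*x/3) + C4*cos(3^(3/4)*x/3) + x^2 - sqrt(2)*x - 1


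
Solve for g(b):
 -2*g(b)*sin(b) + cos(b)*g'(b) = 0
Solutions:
 g(b) = C1/cos(b)^2


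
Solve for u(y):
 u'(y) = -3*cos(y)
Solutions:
 u(y) = C1 - 3*sin(y)


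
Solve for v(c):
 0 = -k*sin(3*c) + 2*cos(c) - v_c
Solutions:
 v(c) = C1 + k*cos(3*c)/3 + 2*sin(c)


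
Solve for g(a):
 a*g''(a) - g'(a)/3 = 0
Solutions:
 g(a) = C1 + C2*a^(4/3)


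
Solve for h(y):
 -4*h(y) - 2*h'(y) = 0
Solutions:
 h(y) = C1*exp(-2*y)


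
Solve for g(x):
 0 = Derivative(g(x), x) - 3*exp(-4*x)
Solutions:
 g(x) = C1 - 3*exp(-4*x)/4


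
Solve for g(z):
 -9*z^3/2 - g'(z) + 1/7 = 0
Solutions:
 g(z) = C1 - 9*z^4/8 + z/7


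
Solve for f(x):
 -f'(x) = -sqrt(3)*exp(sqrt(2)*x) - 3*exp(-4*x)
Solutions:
 f(x) = C1 + sqrt(6)*exp(sqrt(2)*x)/2 - 3*exp(-4*x)/4


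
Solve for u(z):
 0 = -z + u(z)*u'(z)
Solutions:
 u(z) = -sqrt(C1 + z^2)
 u(z) = sqrt(C1 + z^2)


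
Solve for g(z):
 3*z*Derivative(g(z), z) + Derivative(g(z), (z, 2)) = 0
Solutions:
 g(z) = C1 + C2*erf(sqrt(6)*z/2)


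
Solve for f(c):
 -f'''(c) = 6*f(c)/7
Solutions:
 f(c) = C3*exp(-6^(1/3)*7^(2/3)*c/7) + (C1*sin(2^(1/3)*3^(5/6)*7^(2/3)*c/14) + C2*cos(2^(1/3)*3^(5/6)*7^(2/3)*c/14))*exp(6^(1/3)*7^(2/3)*c/14)


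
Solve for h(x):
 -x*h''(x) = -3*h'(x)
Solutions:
 h(x) = C1 + C2*x^4


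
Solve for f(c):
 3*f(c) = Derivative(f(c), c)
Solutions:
 f(c) = C1*exp(3*c)


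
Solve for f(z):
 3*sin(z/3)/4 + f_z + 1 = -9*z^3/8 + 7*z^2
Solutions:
 f(z) = C1 - 9*z^4/32 + 7*z^3/3 - z + 9*cos(z/3)/4


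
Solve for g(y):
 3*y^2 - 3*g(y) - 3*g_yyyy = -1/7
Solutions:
 g(y) = y^2 + (C1*sin(sqrt(2)*y/2) + C2*cos(sqrt(2)*y/2))*exp(-sqrt(2)*y/2) + (C3*sin(sqrt(2)*y/2) + C4*cos(sqrt(2)*y/2))*exp(sqrt(2)*y/2) + 1/21


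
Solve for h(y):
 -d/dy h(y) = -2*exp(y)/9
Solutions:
 h(y) = C1 + 2*exp(y)/9


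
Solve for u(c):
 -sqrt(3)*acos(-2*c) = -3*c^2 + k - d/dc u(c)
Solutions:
 u(c) = C1 - c^3 + c*k + sqrt(3)*(c*acos(-2*c) + sqrt(1 - 4*c^2)/2)


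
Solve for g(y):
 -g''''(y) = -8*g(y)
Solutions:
 g(y) = C1*exp(-2^(3/4)*y) + C2*exp(2^(3/4)*y) + C3*sin(2^(3/4)*y) + C4*cos(2^(3/4)*y)


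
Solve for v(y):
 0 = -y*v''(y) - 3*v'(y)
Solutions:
 v(y) = C1 + C2/y^2


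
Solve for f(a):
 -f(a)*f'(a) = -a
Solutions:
 f(a) = -sqrt(C1 + a^2)
 f(a) = sqrt(C1 + a^2)


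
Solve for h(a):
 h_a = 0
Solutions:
 h(a) = C1


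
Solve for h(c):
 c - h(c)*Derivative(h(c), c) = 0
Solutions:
 h(c) = -sqrt(C1 + c^2)
 h(c) = sqrt(C1 + c^2)


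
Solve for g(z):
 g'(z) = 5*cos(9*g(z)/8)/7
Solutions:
 -5*z/7 - 4*log(sin(9*g(z)/8) - 1)/9 + 4*log(sin(9*g(z)/8) + 1)/9 = C1


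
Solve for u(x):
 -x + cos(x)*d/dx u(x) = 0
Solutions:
 u(x) = C1 + Integral(x/cos(x), x)


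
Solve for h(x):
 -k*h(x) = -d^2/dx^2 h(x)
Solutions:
 h(x) = C1*exp(-sqrt(k)*x) + C2*exp(sqrt(k)*x)


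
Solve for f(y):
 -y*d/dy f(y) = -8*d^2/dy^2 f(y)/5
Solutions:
 f(y) = C1 + C2*erfi(sqrt(5)*y/4)


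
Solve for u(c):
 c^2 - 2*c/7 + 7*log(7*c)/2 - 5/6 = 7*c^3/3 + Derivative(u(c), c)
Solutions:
 u(c) = C1 - 7*c^4/12 + c^3/3 - c^2/7 + 7*c*log(c)/2 - 13*c/3 + 7*c*log(7)/2


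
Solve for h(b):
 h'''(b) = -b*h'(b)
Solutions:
 h(b) = C1 + Integral(C2*airyai(-b) + C3*airybi(-b), b)


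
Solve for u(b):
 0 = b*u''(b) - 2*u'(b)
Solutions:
 u(b) = C1 + C2*b^3


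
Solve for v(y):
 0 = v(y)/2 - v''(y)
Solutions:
 v(y) = C1*exp(-sqrt(2)*y/2) + C2*exp(sqrt(2)*y/2)


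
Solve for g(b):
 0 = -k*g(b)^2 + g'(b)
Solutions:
 g(b) = -1/(C1 + b*k)


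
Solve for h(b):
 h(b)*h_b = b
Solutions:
 h(b) = -sqrt(C1 + b^2)
 h(b) = sqrt(C1 + b^2)


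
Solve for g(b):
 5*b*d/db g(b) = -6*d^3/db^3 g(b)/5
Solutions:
 g(b) = C1 + Integral(C2*airyai(-30^(2/3)*b/6) + C3*airybi(-30^(2/3)*b/6), b)


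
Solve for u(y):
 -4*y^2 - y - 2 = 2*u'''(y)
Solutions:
 u(y) = C1 + C2*y + C3*y^2 - y^5/30 - y^4/48 - y^3/6


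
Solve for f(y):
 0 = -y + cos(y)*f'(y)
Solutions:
 f(y) = C1 + Integral(y/cos(y), y)


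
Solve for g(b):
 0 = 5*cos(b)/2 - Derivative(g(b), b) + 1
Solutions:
 g(b) = C1 + b + 5*sin(b)/2


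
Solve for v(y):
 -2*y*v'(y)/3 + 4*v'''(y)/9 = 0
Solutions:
 v(y) = C1 + Integral(C2*airyai(2^(2/3)*3^(1/3)*y/2) + C3*airybi(2^(2/3)*3^(1/3)*y/2), y)


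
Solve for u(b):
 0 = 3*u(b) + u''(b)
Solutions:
 u(b) = C1*sin(sqrt(3)*b) + C2*cos(sqrt(3)*b)


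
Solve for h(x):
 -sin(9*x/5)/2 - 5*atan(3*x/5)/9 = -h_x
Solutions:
 h(x) = C1 + 5*x*atan(3*x/5)/9 - 25*log(9*x^2 + 25)/54 - 5*cos(9*x/5)/18


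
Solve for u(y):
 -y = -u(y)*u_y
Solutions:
 u(y) = -sqrt(C1 + y^2)
 u(y) = sqrt(C1 + y^2)


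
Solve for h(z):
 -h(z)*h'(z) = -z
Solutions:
 h(z) = -sqrt(C1 + z^2)
 h(z) = sqrt(C1 + z^2)


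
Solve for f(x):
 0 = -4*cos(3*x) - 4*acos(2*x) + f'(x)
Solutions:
 f(x) = C1 + 4*x*acos(2*x) - 2*sqrt(1 - 4*x^2) + 4*sin(3*x)/3


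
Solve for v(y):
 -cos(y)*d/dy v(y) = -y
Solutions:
 v(y) = C1 + Integral(y/cos(y), y)


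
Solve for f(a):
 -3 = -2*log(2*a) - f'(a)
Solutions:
 f(a) = C1 - 2*a*log(a) - a*log(4) + 5*a


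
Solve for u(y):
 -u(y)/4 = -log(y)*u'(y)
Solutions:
 u(y) = C1*exp(li(y)/4)


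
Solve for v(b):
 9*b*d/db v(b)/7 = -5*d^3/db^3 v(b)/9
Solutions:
 v(b) = C1 + Integral(C2*airyai(-3*3^(1/3)*35^(2/3)*b/35) + C3*airybi(-3*3^(1/3)*35^(2/3)*b/35), b)


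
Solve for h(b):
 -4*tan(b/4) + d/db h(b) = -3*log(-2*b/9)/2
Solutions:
 h(b) = C1 - 3*b*log(-b)/2 - 3*b*log(2)/2 + 3*b/2 + 3*b*log(3) - 16*log(cos(b/4))


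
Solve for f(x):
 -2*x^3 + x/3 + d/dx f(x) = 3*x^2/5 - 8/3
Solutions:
 f(x) = C1 + x^4/2 + x^3/5 - x^2/6 - 8*x/3


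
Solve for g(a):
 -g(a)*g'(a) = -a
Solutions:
 g(a) = -sqrt(C1 + a^2)
 g(a) = sqrt(C1 + a^2)


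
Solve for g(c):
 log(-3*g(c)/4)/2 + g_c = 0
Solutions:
 2*Integral(1/(log(-_y) - 2*log(2) + log(3)), (_y, g(c))) = C1 - c


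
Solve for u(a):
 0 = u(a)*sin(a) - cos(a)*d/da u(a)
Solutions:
 u(a) = C1/cos(a)


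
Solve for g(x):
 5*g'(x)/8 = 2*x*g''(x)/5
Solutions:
 g(x) = C1 + C2*x^(41/16)


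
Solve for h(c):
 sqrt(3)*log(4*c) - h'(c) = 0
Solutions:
 h(c) = C1 + sqrt(3)*c*log(c) - sqrt(3)*c + 2*sqrt(3)*c*log(2)


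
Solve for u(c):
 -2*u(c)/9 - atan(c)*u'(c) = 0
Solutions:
 u(c) = C1*exp(-2*Integral(1/atan(c), c)/9)


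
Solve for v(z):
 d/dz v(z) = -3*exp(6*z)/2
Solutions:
 v(z) = C1 - exp(6*z)/4


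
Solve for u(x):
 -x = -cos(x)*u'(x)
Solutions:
 u(x) = C1 + Integral(x/cos(x), x)


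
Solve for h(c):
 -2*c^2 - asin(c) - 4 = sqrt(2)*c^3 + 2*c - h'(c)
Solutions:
 h(c) = C1 + sqrt(2)*c^4/4 + 2*c^3/3 + c^2 + c*asin(c) + 4*c + sqrt(1 - c^2)


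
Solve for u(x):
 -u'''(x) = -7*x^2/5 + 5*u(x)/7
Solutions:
 u(x) = C3*exp(-5^(1/3)*7^(2/3)*x/7) + 49*x^2/25 + (C1*sin(sqrt(3)*5^(1/3)*7^(2/3)*x/14) + C2*cos(sqrt(3)*5^(1/3)*7^(2/3)*x/14))*exp(5^(1/3)*7^(2/3)*x/14)


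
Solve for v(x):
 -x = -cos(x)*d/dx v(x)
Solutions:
 v(x) = C1 + Integral(x/cos(x), x)


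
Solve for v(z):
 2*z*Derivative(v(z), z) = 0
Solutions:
 v(z) = C1


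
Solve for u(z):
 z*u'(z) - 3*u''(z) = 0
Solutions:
 u(z) = C1 + C2*erfi(sqrt(6)*z/6)


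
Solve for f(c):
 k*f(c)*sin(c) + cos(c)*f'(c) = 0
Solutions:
 f(c) = C1*exp(k*log(cos(c)))


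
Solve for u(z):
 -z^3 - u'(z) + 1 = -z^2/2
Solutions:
 u(z) = C1 - z^4/4 + z^3/6 + z


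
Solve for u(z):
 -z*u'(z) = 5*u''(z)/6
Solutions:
 u(z) = C1 + C2*erf(sqrt(15)*z/5)


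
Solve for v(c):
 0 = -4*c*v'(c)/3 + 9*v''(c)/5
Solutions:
 v(c) = C1 + C2*erfi(sqrt(30)*c/9)


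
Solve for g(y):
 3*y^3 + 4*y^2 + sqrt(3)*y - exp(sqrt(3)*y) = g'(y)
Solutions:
 g(y) = C1 + 3*y^4/4 + 4*y^3/3 + sqrt(3)*y^2/2 - sqrt(3)*exp(sqrt(3)*y)/3


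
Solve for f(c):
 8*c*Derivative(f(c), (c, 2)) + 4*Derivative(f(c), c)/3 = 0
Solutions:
 f(c) = C1 + C2*c^(5/6)


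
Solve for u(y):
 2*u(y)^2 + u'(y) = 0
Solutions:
 u(y) = 1/(C1 + 2*y)


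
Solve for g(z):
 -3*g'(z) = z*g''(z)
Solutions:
 g(z) = C1 + C2/z^2


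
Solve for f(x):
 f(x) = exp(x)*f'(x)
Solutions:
 f(x) = C1*exp(-exp(-x))


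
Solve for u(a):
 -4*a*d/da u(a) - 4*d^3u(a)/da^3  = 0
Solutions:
 u(a) = C1 + Integral(C2*airyai(-a) + C3*airybi(-a), a)


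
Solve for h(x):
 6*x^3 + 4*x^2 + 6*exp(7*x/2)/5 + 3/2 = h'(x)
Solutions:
 h(x) = C1 + 3*x^4/2 + 4*x^3/3 + 3*x/2 + 12*exp(7*x/2)/35


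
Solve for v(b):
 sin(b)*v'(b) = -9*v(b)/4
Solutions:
 v(b) = C1*(cos(b) + 1)^(9/8)/(cos(b) - 1)^(9/8)


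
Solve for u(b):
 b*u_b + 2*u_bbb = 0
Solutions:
 u(b) = C1 + Integral(C2*airyai(-2^(2/3)*b/2) + C3*airybi(-2^(2/3)*b/2), b)


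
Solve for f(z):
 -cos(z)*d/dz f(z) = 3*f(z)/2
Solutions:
 f(z) = C1*(sin(z) - 1)^(3/4)/(sin(z) + 1)^(3/4)


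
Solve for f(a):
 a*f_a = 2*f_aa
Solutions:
 f(a) = C1 + C2*erfi(a/2)


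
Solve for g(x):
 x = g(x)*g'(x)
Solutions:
 g(x) = -sqrt(C1 + x^2)
 g(x) = sqrt(C1 + x^2)


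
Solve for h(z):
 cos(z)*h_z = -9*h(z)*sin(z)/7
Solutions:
 h(z) = C1*cos(z)^(9/7)


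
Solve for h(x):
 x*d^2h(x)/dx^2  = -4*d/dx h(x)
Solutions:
 h(x) = C1 + C2/x^3


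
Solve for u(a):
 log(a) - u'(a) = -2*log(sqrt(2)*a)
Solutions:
 u(a) = C1 + 3*a*log(a) - 3*a + a*log(2)


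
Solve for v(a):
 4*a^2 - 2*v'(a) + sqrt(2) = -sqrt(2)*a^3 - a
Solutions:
 v(a) = C1 + sqrt(2)*a^4/8 + 2*a^3/3 + a^2/4 + sqrt(2)*a/2


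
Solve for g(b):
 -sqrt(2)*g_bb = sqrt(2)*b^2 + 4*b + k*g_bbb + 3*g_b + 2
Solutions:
 g(b) = C1 + C2*exp(sqrt(2)*b*(sqrt(1 - 6*k) - 1)/(2*k)) + C3*exp(-sqrt(2)*b*(sqrt(1 - 6*k) + 1)/(2*k)) - sqrt(2)*b^3/9 - 4*b^2/9 + 2*sqrt(2)*b*k/9 - 2*b/3 + 8*sqrt(2)*b/27


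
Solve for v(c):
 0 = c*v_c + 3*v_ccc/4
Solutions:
 v(c) = C1 + Integral(C2*airyai(-6^(2/3)*c/3) + C3*airybi(-6^(2/3)*c/3), c)


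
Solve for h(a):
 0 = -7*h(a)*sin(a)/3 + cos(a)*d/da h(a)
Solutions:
 h(a) = C1/cos(a)^(7/3)


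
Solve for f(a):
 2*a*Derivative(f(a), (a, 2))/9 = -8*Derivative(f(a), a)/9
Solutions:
 f(a) = C1 + C2/a^3


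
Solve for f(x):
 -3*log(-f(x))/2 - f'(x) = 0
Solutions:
 -li(-f(x)) = C1 - 3*x/2


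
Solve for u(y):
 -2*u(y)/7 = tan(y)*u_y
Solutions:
 u(y) = C1/sin(y)^(2/7)


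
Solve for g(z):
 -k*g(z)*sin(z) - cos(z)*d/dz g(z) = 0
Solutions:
 g(z) = C1*exp(k*log(cos(z)))


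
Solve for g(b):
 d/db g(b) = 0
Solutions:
 g(b) = C1


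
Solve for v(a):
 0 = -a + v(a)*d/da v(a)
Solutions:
 v(a) = -sqrt(C1 + a^2)
 v(a) = sqrt(C1 + a^2)


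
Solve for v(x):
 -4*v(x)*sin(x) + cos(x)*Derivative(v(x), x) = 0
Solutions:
 v(x) = C1/cos(x)^4


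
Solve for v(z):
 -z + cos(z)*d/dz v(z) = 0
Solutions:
 v(z) = C1 + Integral(z/cos(z), z)


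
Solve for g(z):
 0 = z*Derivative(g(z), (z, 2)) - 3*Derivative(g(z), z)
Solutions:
 g(z) = C1 + C2*z^4


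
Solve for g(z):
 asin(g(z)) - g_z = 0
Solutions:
 Integral(1/asin(_y), (_y, g(z))) = C1 + z


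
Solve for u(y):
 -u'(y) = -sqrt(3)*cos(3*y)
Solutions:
 u(y) = C1 + sqrt(3)*sin(3*y)/3


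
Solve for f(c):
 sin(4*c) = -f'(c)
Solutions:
 f(c) = C1 + cos(4*c)/4


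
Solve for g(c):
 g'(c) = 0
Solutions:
 g(c) = C1


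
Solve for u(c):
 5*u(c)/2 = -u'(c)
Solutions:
 u(c) = C1*exp(-5*c/2)


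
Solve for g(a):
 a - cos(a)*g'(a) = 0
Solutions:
 g(a) = C1 + Integral(a/cos(a), a)


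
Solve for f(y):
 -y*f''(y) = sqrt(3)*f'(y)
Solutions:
 f(y) = C1 + C2*y^(1 - sqrt(3))


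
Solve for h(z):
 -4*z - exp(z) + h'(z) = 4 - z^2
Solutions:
 h(z) = C1 - z^3/3 + 2*z^2 + 4*z + exp(z)


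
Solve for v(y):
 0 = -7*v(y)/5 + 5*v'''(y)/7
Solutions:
 v(y) = C3*exp(5^(1/3)*7^(2/3)*y/5) + (C1*sin(sqrt(3)*5^(1/3)*7^(2/3)*y/10) + C2*cos(sqrt(3)*5^(1/3)*7^(2/3)*y/10))*exp(-5^(1/3)*7^(2/3)*y/10)


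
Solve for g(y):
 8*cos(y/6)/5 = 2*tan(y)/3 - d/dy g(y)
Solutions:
 g(y) = C1 - 2*log(cos(y))/3 - 48*sin(y/6)/5


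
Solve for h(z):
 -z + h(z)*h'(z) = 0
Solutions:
 h(z) = -sqrt(C1 + z^2)
 h(z) = sqrt(C1 + z^2)


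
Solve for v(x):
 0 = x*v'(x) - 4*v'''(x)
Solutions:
 v(x) = C1 + Integral(C2*airyai(2^(1/3)*x/2) + C3*airybi(2^(1/3)*x/2), x)


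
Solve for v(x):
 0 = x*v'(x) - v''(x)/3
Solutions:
 v(x) = C1 + C2*erfi(sqrt(6)*x/2)


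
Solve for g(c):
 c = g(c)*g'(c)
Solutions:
 g(c) = -sqrt(C1 + c^2)
 g(c) = sqrt(C1 + c^2)


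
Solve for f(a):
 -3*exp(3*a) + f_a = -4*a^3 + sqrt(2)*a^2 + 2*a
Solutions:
 f(a) = C1 - a^4 + sqrt(2)*a^3/3 + a^2 + exp(3*a)


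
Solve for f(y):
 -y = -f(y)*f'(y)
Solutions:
 f(y) = -sqrt(C1 + y^2)
 f(y) = sqrt(C1 + y^2)


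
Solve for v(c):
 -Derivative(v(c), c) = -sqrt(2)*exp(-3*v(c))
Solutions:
 v(c) = log(C1 + 3*sqrt(2)*c)/3
 v(c) = log((-3^(1/3) - 3^(5/6)*I)*(C1 + sqrt(2)*c)^(1/3)/2)
 v(c) = log((-3^(1/3) + 3^(5/6)*I)*(C1 + sqrt(2)*c)^(1/3)/2)


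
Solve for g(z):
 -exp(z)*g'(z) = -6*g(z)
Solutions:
 g(z) = C1*exp(-6*exp(-z))


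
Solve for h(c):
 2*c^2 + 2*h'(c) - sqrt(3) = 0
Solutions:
 h(c) = C1 - c^3/3 + sqrt(3)*c/2


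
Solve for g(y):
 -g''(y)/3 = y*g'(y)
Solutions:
 g(y) = C1 + C2*erf(sqrt(6)*y/2)


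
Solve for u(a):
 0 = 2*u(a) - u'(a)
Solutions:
 u(a) = C1*exp(2*a)


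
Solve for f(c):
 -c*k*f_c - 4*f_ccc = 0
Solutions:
 f(c) = C1 + Integral(C2*airyai(2^(1/3)*c*(-k)^(1/3)/2) + C3*airybi(2^(1/3)*c*(-k)^(1/3)/2), c)


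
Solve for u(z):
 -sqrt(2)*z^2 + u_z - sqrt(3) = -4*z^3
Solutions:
 u(z) = C1 - z^4 + sqrt(2)*z^3/3 + sqrt(3)*z


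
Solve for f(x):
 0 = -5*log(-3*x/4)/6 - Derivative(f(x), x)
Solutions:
 f(x) = C1 - 5*x*log(-x)/6 + 5*x*(-log(3) + 1 + 2*log(2))/6


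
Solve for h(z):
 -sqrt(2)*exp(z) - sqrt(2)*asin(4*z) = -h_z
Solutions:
 h(z) = C1 + sqrt(2)*(z*asin(4*z) + sqrt(1 - 16*z^2)/4) + sqrt(2)*exp(z)


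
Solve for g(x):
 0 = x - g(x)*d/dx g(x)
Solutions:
 g(x) = -sqrt(C1 + x^2)
 g(x) = sqrt(C1 + x^2)


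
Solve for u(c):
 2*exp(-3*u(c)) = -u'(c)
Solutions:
 u(c) = log(C1 - 6*c)/3
 u(c) = log((-3^(1/3) - 3^(5/6)*I)*(C1 - 2*c)^(1/3)/2)
 u(c) = log((-3^(1/3) + 3^(5/6)*I)*(C1 - 2*c)^(1/3)/2)


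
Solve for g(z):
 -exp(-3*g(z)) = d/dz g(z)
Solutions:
 g(z) = log(C1 - 3*z)/3
 g(z) = log((-3^(1/3) - 3^(5/6)*I)*(C1 - z)^(1/3)/2)
 g(z) = log((-3^(1/3) + 3^(5/6)*I)*(C1 - z)^(1/3)/2)


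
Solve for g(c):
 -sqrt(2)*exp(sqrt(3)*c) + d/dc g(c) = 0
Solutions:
 g(c) = C1 + sqrt(6)*exp(sqrt(3)*c)/3


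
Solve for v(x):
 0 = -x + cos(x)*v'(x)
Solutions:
 v(x) = C1 + Integral(x/cos(x), x)


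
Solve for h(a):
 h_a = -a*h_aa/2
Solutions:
 h(a) = C1 + C2/a


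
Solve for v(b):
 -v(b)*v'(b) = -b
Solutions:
 v(b) = -sqrt(C1 + b^2)
 v(b) = sqrt(C1 + b^2)


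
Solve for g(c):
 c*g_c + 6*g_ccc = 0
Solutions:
 g(c) = C1 + Integral(C2*airyai(-6^(2/3)*c/6) + C3*airybi(-6^(2/3)*c/6), c)


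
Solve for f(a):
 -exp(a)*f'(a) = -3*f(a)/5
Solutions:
 f(a) = C1*exp(-3*exp(-a)/5)


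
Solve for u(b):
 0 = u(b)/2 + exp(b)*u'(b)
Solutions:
 u(b) = C1*exp(exp(-b)/2)


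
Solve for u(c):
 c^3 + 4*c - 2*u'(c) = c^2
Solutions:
 u(c) = C1 + c^4/8 - c^3/6 + c^2


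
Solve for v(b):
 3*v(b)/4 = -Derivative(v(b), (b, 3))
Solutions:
 v(b) = C3*exp(-6^(1/3)*b/2) + (C1*sin(2^(1/3)*3^(5/6)*b/4) + C2*cos(2^(1/3)*3^(5/6)*b/4))*exp(6^(1/3)*b/4)


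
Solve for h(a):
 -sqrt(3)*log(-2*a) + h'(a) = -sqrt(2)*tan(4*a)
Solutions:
 h(a) = C1 + sqrt(3)*a*(log(-a) - 1) + sqrt(3)*a*log(2) + sqrt(2)*log(cos(4*a))/4


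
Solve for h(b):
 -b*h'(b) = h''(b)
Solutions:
 h(b) = C1 + C2*erf(sqrt(2)*b/2)


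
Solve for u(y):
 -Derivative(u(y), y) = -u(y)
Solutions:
 u(y) = C1*exp(y)


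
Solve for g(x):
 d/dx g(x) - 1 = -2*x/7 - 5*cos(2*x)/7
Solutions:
 g(x) = C1 - x^2/7 + x - 5*sin(2*x)/14


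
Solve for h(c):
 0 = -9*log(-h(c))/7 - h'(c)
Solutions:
 -li(-h(c)) = C1 - 9*c/7


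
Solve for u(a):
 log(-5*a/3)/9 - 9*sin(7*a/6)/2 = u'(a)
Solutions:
 u(a) = C1 + a*log(-a)/9 - a*log(3)/9 - a/9 + a*log(5)/9 + 27*cos(7*a/6)/7


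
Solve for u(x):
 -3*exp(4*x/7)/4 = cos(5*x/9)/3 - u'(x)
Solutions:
 u(x) = C1 + 21*exp(4*x/7)/16 + 3*sin(5*x/9)/5


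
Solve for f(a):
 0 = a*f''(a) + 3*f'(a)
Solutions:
 f(a) = C1 + C2/a^2


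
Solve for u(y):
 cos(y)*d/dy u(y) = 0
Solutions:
 u(y) = C1


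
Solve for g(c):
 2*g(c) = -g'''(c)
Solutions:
 g(c) = C3*exp(-2^(1/3)*c) + (C1*sin(2^(1/3)*sqrt(3)*c/2) + C2*cos(2^(1/3)*sqrt(3)*c/2))*exp(2^(1/3)*c/2)


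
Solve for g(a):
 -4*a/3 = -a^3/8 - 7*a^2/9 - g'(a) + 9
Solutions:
 g(a) = C1 - a^4/32 - 7*a^3/27 + 2*a^2/3 + 9*a


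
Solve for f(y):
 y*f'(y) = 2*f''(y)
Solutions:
 f(y) = C1 + C2*erfi(y/2)


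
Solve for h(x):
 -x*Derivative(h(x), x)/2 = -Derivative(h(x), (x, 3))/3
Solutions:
 h(x) = C1 + Integral(C2*airyai(2^(2/3)*3^(1/3)*x/2) + C3*airybi(2^(2/3)*3^(1/3)*x/2), x)


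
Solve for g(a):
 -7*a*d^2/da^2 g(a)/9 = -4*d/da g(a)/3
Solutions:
 g(a) = C1 + C2*a^(19/7)


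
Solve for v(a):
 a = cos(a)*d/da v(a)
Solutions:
 v(a) = C1 + Integral(a/cos(a), a)


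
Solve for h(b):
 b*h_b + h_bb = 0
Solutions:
 h(b) = C1 + C2*erf(sqrt(2)*b/2)


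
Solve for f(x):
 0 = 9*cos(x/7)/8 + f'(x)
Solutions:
 f(x) = C1 - 63*sin(x/7)/8


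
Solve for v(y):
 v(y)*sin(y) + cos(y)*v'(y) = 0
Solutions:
 v(y) = C1*cos(y)


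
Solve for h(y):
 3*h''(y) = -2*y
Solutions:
 h(y) = C1 + C2*y - y^3/9


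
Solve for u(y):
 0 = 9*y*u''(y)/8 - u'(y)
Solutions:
 u(y) = C1 + C2*y^(17/9)


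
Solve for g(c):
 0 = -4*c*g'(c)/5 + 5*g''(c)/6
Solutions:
 g(c) = C1 + C2*erfi(2*sqrt(3)*c/5)


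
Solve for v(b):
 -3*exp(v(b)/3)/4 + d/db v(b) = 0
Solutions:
 v(b) = 3*log(-1/(C1 + 3*b)) + 3*log(12)


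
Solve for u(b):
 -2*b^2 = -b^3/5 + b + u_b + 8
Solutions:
 u(b) = C1 + b^4/20 - 2*b^3/3 - b^2/2 - 8*b


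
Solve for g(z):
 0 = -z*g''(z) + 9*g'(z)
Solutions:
 g(z) = C1 + C2*z^10


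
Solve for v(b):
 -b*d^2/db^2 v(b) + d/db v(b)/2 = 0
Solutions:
 v(b) = C1 + C2*b^(3/2)


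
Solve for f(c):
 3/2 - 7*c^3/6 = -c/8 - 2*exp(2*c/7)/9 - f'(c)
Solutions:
 f(c) = C1 + 7*c^4/24 - c^2/16 - 3*c/2 - 7*exp(2*c/7)/9


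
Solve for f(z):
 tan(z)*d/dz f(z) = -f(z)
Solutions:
 f(z) = C1/sin(z)


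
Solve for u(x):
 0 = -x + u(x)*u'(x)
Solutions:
 u(x) = -sqrt(C1 + x^2)
 u(x) = sqrt(C1 + x^2)


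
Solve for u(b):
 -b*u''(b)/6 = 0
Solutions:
 u(b) = C1 + C2*b


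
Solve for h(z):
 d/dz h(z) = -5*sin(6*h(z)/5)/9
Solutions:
 5*z/9 + 5*log(cos(6*h(z)/5) - 1)/12 - 5*log(cos(6*h(z)/5) + 1)/12 = C1


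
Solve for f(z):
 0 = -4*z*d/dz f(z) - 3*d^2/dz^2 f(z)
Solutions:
 f(z) = C1 + C2*erf(sqrt(6)*z/3)


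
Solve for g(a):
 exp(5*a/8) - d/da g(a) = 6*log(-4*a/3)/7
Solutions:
 g(a) = C1 - 6*a*log(-a)/7 + 6*a*(-2*log(2) + 1 + log(3))/7 + 8*exp(5*a/8)/5


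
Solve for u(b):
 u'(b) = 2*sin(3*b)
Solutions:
 u(b) = C1 - 2*cos(3*b)/3


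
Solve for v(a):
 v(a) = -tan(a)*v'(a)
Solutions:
 v(a) = C1/sin(a)


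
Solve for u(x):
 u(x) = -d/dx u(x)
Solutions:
 u(x) = C1*exp(-x)


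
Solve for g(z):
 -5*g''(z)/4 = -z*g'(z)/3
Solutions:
 g(z) = C1 + C2*erfi(sqrt(30)*z/15)


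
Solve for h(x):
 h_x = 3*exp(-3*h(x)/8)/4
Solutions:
 h(x) = 8*log(C1 + 9*x/32)/3
 h(x) = 8*log((-6^(1/3) - 2^(1/3)*3^(5/6)*I)*(C1 + 3*x)^(1/3)/8)
 h(x) = 8*log((-6^(1/3) + 2^(1/3)*3^(5/6)*I)*(C1 + 3*x)^(1/3)/8)


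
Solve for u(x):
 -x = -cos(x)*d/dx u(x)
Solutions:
 u(x) = C1 + Integral(x/cos(x), x)


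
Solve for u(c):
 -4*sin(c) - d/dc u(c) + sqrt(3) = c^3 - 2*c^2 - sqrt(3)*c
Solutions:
 u(c) = C1 - c^4/4 + 2*c^3/3 + sqrt(3)*c^2/2 + sqrt(3)*c + 4*cos(c)


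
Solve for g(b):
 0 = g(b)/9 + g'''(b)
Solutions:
 g(b) = C3*exp(-3^(1/3)*b/3) + (C1*sin(3^(5/6)*b/6) + C2*cos(3^(5/6)*b/6))*exp(3^(1/3)*b/6)


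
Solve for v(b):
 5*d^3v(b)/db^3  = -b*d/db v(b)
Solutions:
 v(b) = C1 + Integral(C2*airyai(-5^(2/3)*b/5) + C3*airybi(-5^(2/3)*b/5), b)


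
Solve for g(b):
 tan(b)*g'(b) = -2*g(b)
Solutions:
 g(b) = C1/sin(b)^2


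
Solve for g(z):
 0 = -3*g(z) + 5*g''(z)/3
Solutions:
 g(z) = C1*exp(-3*sqrt(5)*z/5) + C2*exp(3*sqrt(5)*z/5)


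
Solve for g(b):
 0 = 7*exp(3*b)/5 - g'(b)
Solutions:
 g(b) = C1 + 7*exp(3*b)/15


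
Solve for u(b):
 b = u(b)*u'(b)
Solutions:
 u(b) = -sqrt(C1 + b^2)
 u(b) = sqrt(C1 + b^2)


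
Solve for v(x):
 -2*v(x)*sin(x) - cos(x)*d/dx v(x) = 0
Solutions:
 v(x) = C1*cos(x)^2


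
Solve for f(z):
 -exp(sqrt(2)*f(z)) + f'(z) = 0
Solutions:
 f(z) = sqrt(2)*(2*log(-1/(C1 + z)) - log(2))/4


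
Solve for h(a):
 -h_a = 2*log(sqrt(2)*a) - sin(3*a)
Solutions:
 h(a) = C1 - 2*a*log(a) - a*log(2) + 2*a - cos(3*a)/3


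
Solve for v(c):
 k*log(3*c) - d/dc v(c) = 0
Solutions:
 v(c) = C1 + c*k*log(c) - c*k + c*k*log(3)


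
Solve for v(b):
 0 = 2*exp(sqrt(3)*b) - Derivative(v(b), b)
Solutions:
 v(b) = C1 + 2*sqrt(3)*exp(sqrt(3)*b)/3


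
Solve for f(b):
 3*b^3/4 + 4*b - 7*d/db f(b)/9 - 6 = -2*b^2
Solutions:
 f(b) = C1 + 27*b^4/112 + 6*b^3/7 + 18*b^2/7 - 54*b/7


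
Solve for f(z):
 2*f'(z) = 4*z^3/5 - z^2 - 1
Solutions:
 f(z) = C1 + z^4/10 - z^3/6 - z/2


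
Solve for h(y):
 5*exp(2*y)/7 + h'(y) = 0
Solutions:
 h(y) = C1 - 5*exp(2*y)/14


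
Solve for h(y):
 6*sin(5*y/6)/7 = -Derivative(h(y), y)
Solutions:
 h(y) = C1 + 36*cos(5*y/6)/35


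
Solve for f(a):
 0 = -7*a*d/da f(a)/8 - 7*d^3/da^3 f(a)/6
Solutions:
 f(a) = C1 + Integral(C2*airyai(-6^(1/3)*a/2) + C3*airybi(-6^(1/3)*a/2), a)


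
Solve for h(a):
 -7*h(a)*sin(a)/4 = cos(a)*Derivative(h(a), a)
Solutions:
 h(a) = C1*cos(a)^(7/4)


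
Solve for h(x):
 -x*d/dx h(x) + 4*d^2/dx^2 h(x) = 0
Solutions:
 h(x) = C1 + C2*erfi(sqrt(2)*x/4)


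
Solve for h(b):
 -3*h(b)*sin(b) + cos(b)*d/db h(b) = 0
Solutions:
 h(b) = C1/cos(b)^3


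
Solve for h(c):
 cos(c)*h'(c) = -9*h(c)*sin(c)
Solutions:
 h(c) = C1*cos(c)^9


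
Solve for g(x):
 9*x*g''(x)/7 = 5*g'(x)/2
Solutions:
 g(x) = C1 + C2*x^(53/18)


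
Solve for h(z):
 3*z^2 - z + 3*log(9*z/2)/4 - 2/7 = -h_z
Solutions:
 h(z) = C1 - z^3 + z^2/2 - 3*z*log(z)/4 - 3*z*log(3)/2 + 3*z*log(2)/4 + 29*z/28


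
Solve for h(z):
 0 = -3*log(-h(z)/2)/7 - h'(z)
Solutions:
 7*Integral(1/(log(-_y) - log(2)), (_y, h(z)))/3 = C1 - z


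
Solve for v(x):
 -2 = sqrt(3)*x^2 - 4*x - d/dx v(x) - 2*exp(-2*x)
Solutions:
 v(x) = C1 + sqrt(3)*x^3/3 - 2*x^2 + 2*x + exp(-2*x)


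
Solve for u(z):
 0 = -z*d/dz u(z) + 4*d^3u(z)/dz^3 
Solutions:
 u(z) = C1 + Integral(C2*airyai(2^(1/3)*z/2) + C3*airybi(2^(1/3)*z/2), z)


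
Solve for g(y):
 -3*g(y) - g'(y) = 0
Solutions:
 g(y) = C1*exp(-3*y)


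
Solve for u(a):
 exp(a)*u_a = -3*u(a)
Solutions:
 u(a) = C1*exp(3*exp(-a))


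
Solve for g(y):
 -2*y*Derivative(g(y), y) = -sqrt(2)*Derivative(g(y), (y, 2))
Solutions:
 g(y) = C1 + C2*erfi(2^(3/4)*y/2)


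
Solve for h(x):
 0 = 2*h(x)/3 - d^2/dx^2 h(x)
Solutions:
 h(x) = C1*exp(-sqrt(6)*x/3) + C2*exp(sqrt(6)*x/3)


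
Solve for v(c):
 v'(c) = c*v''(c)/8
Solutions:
 v(c) = C1 + C2*c^9


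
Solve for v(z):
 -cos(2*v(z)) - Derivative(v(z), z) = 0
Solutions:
 v(z) = -asin((C1 + exp(4*z))/(C1 - exp(4*z)))/2 + pi/2
 v(z) = asin((C1 + exp(4*z))/(C1 - exp(4*z)))/2


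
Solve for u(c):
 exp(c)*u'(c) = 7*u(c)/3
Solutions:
 u(c) = C1*exp(-7*exp(-c)/3)


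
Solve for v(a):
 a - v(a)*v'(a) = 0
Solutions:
 v(a) = -sqrt(C1 + a^2)
 v(a) = sqrt(C1 + a^2)


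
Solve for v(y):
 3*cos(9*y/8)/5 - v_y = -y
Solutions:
 v(y) = C1 + y^2/2 + 8*sin(9*y/8)/15


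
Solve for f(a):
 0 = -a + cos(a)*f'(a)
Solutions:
 f(a) = C1 + Integral(a/cos(a), a)


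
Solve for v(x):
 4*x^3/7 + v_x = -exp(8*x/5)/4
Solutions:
 v(x) = C1 - x^4/7 - 5*exp(8*x/5)/32


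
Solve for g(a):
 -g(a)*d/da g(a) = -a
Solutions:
 g(a) = -sqrt(C1 + a^2)
 g(a) = sqrt(C1 + a^2)


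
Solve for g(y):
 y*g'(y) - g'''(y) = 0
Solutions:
 g(y) = C1 + Integral(C2*airyai(y) + C3*airybi(y), y)


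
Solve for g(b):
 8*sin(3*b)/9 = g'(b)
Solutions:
 g(b) = C1 - 8*cos(3*b)/27


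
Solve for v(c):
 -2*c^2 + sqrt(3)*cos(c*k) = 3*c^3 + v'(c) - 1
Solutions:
 v(c) = C1 - 3*c^4/4 - 2*c^3/3 + c + sqrt(3)*sin(c*k)/k


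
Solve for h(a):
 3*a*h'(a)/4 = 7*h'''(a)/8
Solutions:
 h(a) = C1 + Integral(C2*airyai(6^(1/3)*7^(2/3)*a/7) + C3*airybi(6^(1/3)*7^(2/3)*a/7), a)


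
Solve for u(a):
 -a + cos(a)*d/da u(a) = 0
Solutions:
 u(a) = C1 + Integral(a/cos(a), a)


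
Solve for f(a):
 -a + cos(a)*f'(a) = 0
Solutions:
 f(a) = C1 + Integral(a/cos(a), a)


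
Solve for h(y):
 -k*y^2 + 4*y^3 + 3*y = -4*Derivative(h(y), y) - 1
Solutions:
 h(y) = C1 + k*y^3/12 - y^4/4 - 3*y^2/8 - y/4


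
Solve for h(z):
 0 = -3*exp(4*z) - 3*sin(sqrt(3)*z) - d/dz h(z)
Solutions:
 h(z) = C1 - 3*exp(4*z)/4 + sqrt(3)*cos(sqrt(3)*z)


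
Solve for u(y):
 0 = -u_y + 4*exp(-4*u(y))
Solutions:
 u(y) = log(-I*(C1 + 16*y)^(1/4))
 u(y) = log(I*(C1 + 16*y)^(1/4))
 u(y) = log(-(C1 + 16*y)^(1/4))
 u(y) = log(C1 + 16*y)/4


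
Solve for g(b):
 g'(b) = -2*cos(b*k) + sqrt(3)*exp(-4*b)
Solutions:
 g(b) = C1 - sqrt(3)*exp(-4*b)/4 - 2*sin(b*k)/k


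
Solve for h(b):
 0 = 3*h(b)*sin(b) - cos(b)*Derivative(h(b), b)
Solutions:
 h(b) = C1/cos(b)^3


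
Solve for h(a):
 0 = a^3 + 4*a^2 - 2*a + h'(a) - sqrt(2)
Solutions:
 h(a) = C1 - a^4/4 - 4*a^3/3 + a^2 + sqrt(2)*a


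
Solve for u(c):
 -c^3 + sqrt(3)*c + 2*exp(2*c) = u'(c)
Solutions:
 u(c) = C1 - c^4/4 + sqrt(3)*c^2/2 + exp(2*c)


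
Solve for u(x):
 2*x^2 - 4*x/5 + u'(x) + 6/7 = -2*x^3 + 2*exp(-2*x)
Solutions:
 u(x) = C1 - x^4/2 - 2*x^3/3 + 2*x^2/5 - 6*x/7 - exp(-2*x)


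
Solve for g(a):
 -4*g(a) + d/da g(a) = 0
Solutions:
 g(a) = C1*exp(4*a)


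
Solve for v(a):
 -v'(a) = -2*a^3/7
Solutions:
 v(a) = C1 + a^4/14


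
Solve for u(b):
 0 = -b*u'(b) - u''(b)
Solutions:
 u(b) = C1 + C2*erf(sqrt(2)*b/2)


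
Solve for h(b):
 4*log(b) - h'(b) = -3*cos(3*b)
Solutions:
 h(b) = C1 + 4*b*log(b) - 4*b + sin(3*b)


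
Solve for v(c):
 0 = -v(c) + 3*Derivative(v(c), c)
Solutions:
 v(c) = C1*exp(c/3)


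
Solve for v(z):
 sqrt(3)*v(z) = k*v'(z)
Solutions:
 v(z) = C1*exp(sqrt(3)*z/k)


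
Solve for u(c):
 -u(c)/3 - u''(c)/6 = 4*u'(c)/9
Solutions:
 u(c) = (C1*sin(sqrt(2)*c/3) + C2*cos(sqrt(2)*c/3))*exp(-4*c/3)


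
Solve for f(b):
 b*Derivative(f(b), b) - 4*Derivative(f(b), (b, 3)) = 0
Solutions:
 f(b) = C1 + Integral(C2*airyai(2^(1/3)*b/2) + C3*airybi(2^(1/3)*b/2), b)


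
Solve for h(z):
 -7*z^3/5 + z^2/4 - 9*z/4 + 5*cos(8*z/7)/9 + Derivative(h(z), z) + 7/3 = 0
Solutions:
 h(z) = C1 + 7*z^4/20 - z^3/12 + 9*z^2/8 - 7*z/3 - 35*sin(8*z/7)/72


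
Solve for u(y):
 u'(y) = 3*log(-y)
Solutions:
 u(y) = C1 + 3*y*log(-y) - 3*y


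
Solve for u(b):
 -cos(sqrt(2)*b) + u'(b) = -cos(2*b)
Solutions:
 u(b) = C1 - sin(2*b)/2 + sqrt(2)*sin(sqrt(2)*b)/2


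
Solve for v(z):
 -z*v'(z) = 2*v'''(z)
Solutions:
 v(z) = C1 + Integral(C2*airyai(-2^(2/3)*z/2) + C3*airybi(-2^(2/3)*z/2), z)


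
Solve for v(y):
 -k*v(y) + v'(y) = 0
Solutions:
 v(y) = C1*exp(k*y)


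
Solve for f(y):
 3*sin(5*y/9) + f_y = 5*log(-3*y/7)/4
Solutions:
 f(y) = C1 + 5*y*log(-y)/4 - 5*y*log(7)/4 - 5*y/4 + 5*y*log(3)/4 + 27*cos(5*y/9)/5


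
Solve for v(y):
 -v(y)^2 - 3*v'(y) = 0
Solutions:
 v(y) = 3/(C1 + y)


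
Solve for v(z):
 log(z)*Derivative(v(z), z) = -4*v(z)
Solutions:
 v(z) = C1*exp(-4*li(z))


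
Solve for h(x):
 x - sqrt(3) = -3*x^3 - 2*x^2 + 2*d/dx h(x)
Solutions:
 h(x) = C1 + 3*x^4/8 + x^3/3 + x^2/4 - sqrt(3)*x/2


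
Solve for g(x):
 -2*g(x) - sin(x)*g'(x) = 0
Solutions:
 g(x) = C1*(cos(x) + 1)/(cos(x) - 1)


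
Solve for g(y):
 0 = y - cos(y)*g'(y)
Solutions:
 g(y) = C1 + Integral(y/cos(y), y)


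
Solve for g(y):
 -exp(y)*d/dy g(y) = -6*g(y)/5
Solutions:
 g(y) = C1*exp(-6*exp(-y)/5)


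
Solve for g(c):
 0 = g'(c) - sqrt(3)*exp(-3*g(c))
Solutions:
 g(c) = log(C1 + 3*sqrt(3)*c)/3
 g(c) = log((-3^(1/3) - 3^(5/6)*I)*(C1 + sqrt(3)*c)^(1/3)/2)
 g(c) = log((-3^(1/3) + 3^(5/6)*I)*(C1 + sqrt(3)*c)^(1/3)/2)


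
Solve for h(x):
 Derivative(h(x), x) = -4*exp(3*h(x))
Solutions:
 h(x) = log((-3^(2/3) - 3*3^(1/6)*I)*(1/(C1 + 4*x))^(1/3)/6)
 h(x) = log((-3^(2/3) + 3*3^(1/6)*I)*(1/(C1 + 4*x))^(1/3)/6)
 h(x) = log(1/(C1 + 12*x))/3


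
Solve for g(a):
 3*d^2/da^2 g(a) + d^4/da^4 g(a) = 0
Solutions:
 g(a) = C1 + C2*a + C3*sin(sqrt(3)*a) + C4*cos(sqrt(3)*a)


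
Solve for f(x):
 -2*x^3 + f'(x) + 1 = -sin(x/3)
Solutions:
 f(x) = C1 + x^4/2 - x + 3*cos(x/3)


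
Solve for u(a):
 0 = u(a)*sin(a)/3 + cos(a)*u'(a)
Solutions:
 u(a) = C1*cos(a)^(1/3)


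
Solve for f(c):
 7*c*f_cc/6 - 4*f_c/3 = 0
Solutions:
 f(c) = C1 + C2*c^(15/7)


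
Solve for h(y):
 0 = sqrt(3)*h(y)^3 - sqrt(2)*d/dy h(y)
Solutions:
 h(y) = -sqrt(-1/(C1 + sqrt(6)*y))
 h(y) = sqrt(-1/(C1 + sqrt(6)*y))


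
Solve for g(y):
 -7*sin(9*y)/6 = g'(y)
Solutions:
 g(y) = C1 + 7*cos(9*y)/54


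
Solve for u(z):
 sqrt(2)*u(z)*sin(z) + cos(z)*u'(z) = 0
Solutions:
 u(z) = C1*cos(z)^(sqrt(2))


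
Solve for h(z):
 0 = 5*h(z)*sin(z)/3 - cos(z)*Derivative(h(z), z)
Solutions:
 h(z) = C1/cos(z)^(5/3)


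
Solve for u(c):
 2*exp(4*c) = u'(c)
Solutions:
 u(c) = C1 + exp(4*c)/2


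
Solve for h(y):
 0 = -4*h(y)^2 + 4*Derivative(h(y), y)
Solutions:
 h(y) = -1/(C1 + y)


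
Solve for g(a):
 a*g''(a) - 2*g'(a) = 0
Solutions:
 g(a) = C1 + C2*a^3


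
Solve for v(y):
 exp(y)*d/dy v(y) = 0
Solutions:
 v(y) = C1


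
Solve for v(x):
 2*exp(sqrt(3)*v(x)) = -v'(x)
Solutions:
 v(x) = sqrt(3)*(2*log(1/(C1 + 2*x)) - log(3))/6


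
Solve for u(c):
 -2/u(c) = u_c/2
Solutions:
 u(c) = -sqrt(C1 - 8*c)
 u(c) = sqrt(C1 - 8*c)


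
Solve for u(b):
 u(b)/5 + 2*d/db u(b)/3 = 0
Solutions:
 u(b) = C1*exp(-3*b/10)


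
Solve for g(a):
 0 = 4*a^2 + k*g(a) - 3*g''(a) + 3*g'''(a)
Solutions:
 g(a) = C1*exp(a*(-(9*k/2 + sqrt((9*k - 2)^2 - 4)/2 - 1)^(1/3) + 1 - 1/(9*k/2 + sqrt((9*k - 2)^2 - 4)/2 - 1)^(1/3))/3) + C2*exp(a*((9*k/2 + sqrt((9*k - 2)^2 - 4)/2 - 1)^(1/3) - sqrt(3)*I*(9*k/2 + sqrt((9*k - 2)^2 - 4)/2 - 1)^(1/3) + 2 - 4/((-1 + sqrt(3)*I)*(9*k/2 + sqrt((9*k - 2)^2 - 4)/2 - 1)^(1/3)))/6) + C3*exp(a*((9*k/2 + sqrt((9*k - 2)^2 - 4)/2 - 1)^(1/3) + sqrt(3)*I*(9*k/2 + sqrt((9*k - 2)^2 - 4)/2 - 1)^(1/3) + 2 + 4/((1 + sqrt(3)*I)*(9*k/2 + sqrt((9*k - 2)^2 - 4)/2 - 1)^(1/3)))/6) - 4*a^2/k - 24/k^2


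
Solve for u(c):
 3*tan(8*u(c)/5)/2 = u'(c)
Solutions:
 u(c) = -5*asin(C1*exp(12*c/5))/8 + 5*pi/8
 u(c) = 5*asin(C1*exp(12*c/5))/8


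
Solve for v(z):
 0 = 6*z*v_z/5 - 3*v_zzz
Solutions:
 v(z) = C1 + Integral(C2*airyai(2^(1/3)*5^(2/3)*z/5) + C3*airybi(2^(1/3)*5^(2/3)*z/5), z)


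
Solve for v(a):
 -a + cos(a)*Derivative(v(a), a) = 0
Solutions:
 v(a) = C1 + Integral(a/cos(a), a)


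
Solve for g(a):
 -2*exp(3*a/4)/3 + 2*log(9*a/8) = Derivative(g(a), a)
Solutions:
 g(a) = C1 + 2*a*log(a) + 2*a*(-3*log(2) - 1 + 2*log(3)) - 8*exp(3*a/4)/9


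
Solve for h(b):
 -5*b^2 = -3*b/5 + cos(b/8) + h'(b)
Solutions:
 h(b) = C1 - 5*b^3/3 + 3*b^2/10 - 8*sin(b/8)


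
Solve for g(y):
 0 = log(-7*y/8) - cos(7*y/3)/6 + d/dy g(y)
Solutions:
 g(y) = C1 - y*log(-y) - y*log(7) + y + 3*y*log(2) + sin(7*y/3)/14


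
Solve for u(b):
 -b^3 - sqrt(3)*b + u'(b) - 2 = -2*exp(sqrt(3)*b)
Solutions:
 u(b) = C1 + b^4/4 + sqrt(3)*b^2/2 + 2*b - 2*sqrt(3)*exp(sqrt(3)*b)/3


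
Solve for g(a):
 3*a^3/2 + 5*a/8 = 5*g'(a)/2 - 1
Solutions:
 g(a) = C1 + 3*a^4/20 + a^2/8 + 2*a/5


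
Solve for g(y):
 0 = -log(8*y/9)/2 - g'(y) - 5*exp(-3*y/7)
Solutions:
 g(y) = C1 - y*log(y)/2 + y*(-3*log(2)/2 + 1/2 + log(3)) + 35*exp(-3*y/7)/3


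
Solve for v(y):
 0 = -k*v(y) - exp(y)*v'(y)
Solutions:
 v(y) = C1*exp(k*exp(-y))


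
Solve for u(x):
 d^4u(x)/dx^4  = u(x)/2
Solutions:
 u(x) = C1*exp(-2^(3/4)*x/2) + C2*exp(2^(3/4)*x/2) + C3*sin(2^(3/4)*x/2) + C4*cos(2^(3/4)*x/2)


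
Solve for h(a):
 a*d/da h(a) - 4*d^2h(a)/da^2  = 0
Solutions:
 h(a) = C1 + C2*erfi(sqrt(2)*a/4)


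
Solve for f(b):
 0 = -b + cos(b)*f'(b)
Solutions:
 f(b) = C1 + Integral(b/cos(b), b)


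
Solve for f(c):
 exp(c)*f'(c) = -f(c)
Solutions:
 f(c) = C1*exp(exp(-c))


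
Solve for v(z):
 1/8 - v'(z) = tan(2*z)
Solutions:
 v(z) = C1 + z/8 + log(cos(2*z))/2


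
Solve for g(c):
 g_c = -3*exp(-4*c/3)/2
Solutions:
 g(c) = C1 + 9*exp(-4*c/3)/8


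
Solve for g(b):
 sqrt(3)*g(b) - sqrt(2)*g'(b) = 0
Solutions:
 g(b) = C1*exp(sqrt(6)*b/2)


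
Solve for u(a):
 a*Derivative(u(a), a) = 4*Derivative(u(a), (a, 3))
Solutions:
 u(a) = C1 + Integral(C2*airyai(2^(1/3)*a/2) + C3*airybi(2^(1/3)*a/2), a)
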